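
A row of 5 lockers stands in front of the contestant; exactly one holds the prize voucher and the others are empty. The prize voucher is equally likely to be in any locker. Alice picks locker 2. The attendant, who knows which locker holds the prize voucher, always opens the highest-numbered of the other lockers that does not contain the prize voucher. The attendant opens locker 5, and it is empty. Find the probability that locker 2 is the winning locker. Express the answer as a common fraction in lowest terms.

1/4

Condition on the true location of the prize voucher.
If it is in any of lockers 1, 2, 3, and 4 (prior 1/5 each): locker 5 is the highest-numbered option available, probability 1; weight (1/5)·1 = 1/5 each.
If it is in locker 5 (prior 1/5): the attendant opened locker 5, so this case is ruled out; weight (1/5)·0 = 0.
The weights sum to 4/5.
So P(the prize voucher in locker 2 | the attendant opened locker 5) = (1/5) / (4/5) = 1/4.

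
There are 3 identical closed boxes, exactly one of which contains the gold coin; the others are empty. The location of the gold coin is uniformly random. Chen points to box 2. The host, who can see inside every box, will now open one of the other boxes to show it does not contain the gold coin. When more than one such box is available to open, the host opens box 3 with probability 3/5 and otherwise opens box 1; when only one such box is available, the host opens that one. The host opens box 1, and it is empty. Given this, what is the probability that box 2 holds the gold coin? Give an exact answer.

Consider each possible location of the gold coin in turn.
If it is in box 1 (prior 1/3): the host opened box 1, so this case is ruled out; weight (1/3)·0 = 0.
If it is in box 2 (prior 1/3): box 3 is available but not opened, probability 2/5; weight (1/3)·(2/5) = 2/15.
If it is in box 3 (prior 1/3): only box 1 is available, probability 1; weight (1/3)·1 = 1/3.
The weights sum to 7/15.
So P(the gold coin in box 2 | the host opened box 1) = (2/15) / (7/15) = 2/7.

2/7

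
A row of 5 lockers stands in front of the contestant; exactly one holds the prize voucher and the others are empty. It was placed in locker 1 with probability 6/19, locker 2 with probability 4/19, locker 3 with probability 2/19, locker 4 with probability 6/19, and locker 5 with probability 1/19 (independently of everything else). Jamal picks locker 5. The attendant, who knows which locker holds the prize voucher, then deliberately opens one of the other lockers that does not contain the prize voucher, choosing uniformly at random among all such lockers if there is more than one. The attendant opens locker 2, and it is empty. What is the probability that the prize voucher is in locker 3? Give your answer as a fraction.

8/59

Consider each possible location of the prize voucher in turn.
If it is in either of lockers 1 and 4 (prior 6/19 each): the attendant has 3 equally likely choices, so probability 1/3; weight (6/19)·(1/3) = 2/19 each.
If it is in locker 2 (prior 4/19): the attendant opened locker 2, so this case is ruled out; weight (4/19)·0 = 0.
If it is in locker 3 (prior 2/19): the attendant has 3 equally likely choices, so probability 1/3; weight (2/19)·(1/3) = 2/57.
If it is in locker 5 (prior 1/19): the attendant has 4 equally likely choices, so probability 1/4; weight (1/19)·(1/4) = 1/76.
The weights sum to 59/228.
So P(the prize voucher in locker 3 | the attendant opened locker 2) = (2/57) / (59/228) = 8/59.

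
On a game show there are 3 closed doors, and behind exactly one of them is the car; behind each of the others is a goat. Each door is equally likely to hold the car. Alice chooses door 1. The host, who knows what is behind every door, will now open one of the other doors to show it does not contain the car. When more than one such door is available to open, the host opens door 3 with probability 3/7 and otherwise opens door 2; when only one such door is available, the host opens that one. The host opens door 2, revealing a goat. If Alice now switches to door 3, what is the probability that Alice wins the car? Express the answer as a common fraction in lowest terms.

Apply Bayes' rule, conditioning on where the car actually is.
If it is behind door 1 (prior 1/3): door 3 is available but not opened, probability 4/7; weight (1/3)·(4/7) = 4/21.
If it is behind door 2 (prior 1/3): the host opened door 2, so this case is ruled out; weight (1/3)·0 = 0.
If it is behind door 3 (prior 1/3): only door 2 is available, probability 1; weight (1/3)·1 = 1/3.
The weights sum to 11/21.
So P(the car behind door 3 | the host opened door 2) = (1/3) / (11/21) = 7/11.

7/11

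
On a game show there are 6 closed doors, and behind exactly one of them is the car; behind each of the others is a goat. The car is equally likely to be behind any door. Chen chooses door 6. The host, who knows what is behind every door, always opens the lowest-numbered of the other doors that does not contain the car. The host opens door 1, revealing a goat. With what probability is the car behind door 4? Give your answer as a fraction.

1/5

Apply Bayes' rule, conditioning on where the car actually is.
If it is behind door 1 (prior 1/6): the host opened door 1, so this case is ruled out; weight (1/6)·0 = 0.
If it is behind any of doors 2, 3, 4, 5, and 6 (prior 1/6 each): door 1 is the lowest-numbered option available, probability 1; weight (1/6)·1 = 1/6 each.
The weights sum to 5/6.
So P(the car behind door 4 | the host opened door 1) = (1/6) / (5/6) = 1/5.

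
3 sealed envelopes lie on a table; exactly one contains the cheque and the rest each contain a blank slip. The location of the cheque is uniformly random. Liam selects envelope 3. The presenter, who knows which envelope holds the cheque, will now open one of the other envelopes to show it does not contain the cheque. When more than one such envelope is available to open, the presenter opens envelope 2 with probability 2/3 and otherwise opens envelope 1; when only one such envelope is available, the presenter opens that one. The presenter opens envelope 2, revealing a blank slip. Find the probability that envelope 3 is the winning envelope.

Condition on the true location of the cheque.
If it is in envelope 1 (prior 1/3): only envelope 2 is available, probability 1; weight (1/3)·1 = 1/3.
If it is in envelope 2 (prior 1/3): the presenter opened envelope 2, so this case is ruled out; weight (1/3)·0 = 0.
If it is in envelope 3 (prior 1/3): envelope 2 is available, opened with probability 2/3; weight (1/3)·(2/3) = 2/9.
The weights sum to 5/9.
So P(the cheque in envelope 3 | the presenter opened envelope 2) = (2/9) / (5/9) = 2/5.

2/5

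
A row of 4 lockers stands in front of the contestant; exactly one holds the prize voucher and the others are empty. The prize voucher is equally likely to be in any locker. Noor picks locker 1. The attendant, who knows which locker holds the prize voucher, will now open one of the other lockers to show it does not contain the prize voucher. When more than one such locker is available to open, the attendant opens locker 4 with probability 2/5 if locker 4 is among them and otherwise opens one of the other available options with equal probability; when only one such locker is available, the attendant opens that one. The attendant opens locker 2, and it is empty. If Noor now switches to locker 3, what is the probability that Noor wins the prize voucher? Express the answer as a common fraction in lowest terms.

Consider each possible location of the prize voucher in turn.
If it is in locker 1 (prior 1/4): locker 4 is available but not opened; locker 2 gets probability (1 − 2/5)/2 = 3/10; weight (1/4)·(3/10) = 3/40.
If it is in locker 2 (prior 1/4): the attendant opened locker 2, so this case is ruled out; weight (1/4)·0 = 0.
If it is in locker 3 (prior 1/4): locker 4 is available but not opened, probability 3/5; weight (1/4)·(3/5) = 3/20.
If it is in locker 4 (prior 1/4): locker 4 holds the prize so is unavailable; the attendant chooses uniformly among the 2 others, probability 1/2; weight (1/4)·(1/2) = 1/8.
The weights sum to 7/20.
So P(the prize voucher in locker 3 | the attendant opened locker 2) = (3/20) / (7/20) = 3/7.

3/7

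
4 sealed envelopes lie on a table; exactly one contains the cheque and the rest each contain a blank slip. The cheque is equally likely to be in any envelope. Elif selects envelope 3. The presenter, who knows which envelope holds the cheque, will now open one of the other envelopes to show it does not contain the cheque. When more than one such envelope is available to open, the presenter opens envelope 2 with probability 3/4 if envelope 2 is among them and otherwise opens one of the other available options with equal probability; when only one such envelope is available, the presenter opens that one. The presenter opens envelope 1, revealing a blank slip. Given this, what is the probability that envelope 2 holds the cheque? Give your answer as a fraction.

4/7

Apply Bayes' rule, conditioning on where the cheque actually is.
If it is in envelope 1 (prior 1/4): the presenter opened envelope 1, so this case is ruled out; weight (1/4)·0 = 0.
If it is in envelope 2 (prior 1/4): envelope 2 holds the prize so is unavailable; the presenter chooses uniformly among the 2 others, probability 1/2; weight (1/4)·(1/2) = 1/8.
If it is in envelope 3 (prior 1/4): envelope 2 is available but not opened; envelope 1 gets probability (1 − 3/4)/2 = 1/8; weight (1/4)·(1/8) = 1/32.
If it is in envelope 4 (prior 1/4): envelope 2 is available but not opened, probability 1/4; weight (1/4)·(1/4) = 1/16.
The weights sum to 7/32.
So P(the cheque in envelope 2 | the presenter opened envelope 1) = (1/8) / (7/32) = 4/7.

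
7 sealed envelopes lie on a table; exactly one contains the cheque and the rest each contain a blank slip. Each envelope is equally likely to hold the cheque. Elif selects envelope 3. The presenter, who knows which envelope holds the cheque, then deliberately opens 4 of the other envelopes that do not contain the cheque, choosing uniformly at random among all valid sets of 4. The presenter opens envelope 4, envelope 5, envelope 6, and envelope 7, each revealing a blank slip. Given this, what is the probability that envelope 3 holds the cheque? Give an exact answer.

1/7

Condition on the true location of the cheque.
If it is in either of envelopes 1 and 2 (prior 1/7 each): the presenter has 5 equally likely choices, so probability 1/5; weight (1/7)·(1/5) = 1/35 each.
If it is in envelope 3 (prior 1/7): the presenter has 15 equally likely choices, so probability 1/15; weight (1/7)·(1/15) = 1/105.
If it is in any of envelopes 4, 5, 6, and 7 (prior 1/7 each): that envelope was opened and seen not to hold the prize — ruled out; weight (1/7)·0 = 0 each.
The weights sum to 1/15.
So P(the cheque in envelope 3 | the presenter opened envelope 4, envelope 5, envelope 6, and envelope 7) = (1/105) / (1/15) = 1/7.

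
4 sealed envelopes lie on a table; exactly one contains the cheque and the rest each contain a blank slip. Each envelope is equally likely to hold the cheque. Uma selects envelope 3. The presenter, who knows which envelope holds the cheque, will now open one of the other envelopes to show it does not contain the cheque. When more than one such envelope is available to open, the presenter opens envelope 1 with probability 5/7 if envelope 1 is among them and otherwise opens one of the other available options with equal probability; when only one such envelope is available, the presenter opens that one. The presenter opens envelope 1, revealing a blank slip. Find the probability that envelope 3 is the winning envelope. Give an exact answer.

1/3

Condition on the true location of the cheque.
If it is in envelope 1 (prior 1/4): the presenter opened envelope 1, so this case is ruled out; weight (1/4)·0 = 0.
If it is in any of envelopes 2, 3, and 4 (prior 1/4 each): envelope 1 is available, opened with probability 5/7; weight (1/4)·(5/7) = 5/28 each.
The weights sum to 15/28.
So P(the cheque in envelope 3 | the presenter opened envelope 1) = (5/28) / (15/28) = 1/3.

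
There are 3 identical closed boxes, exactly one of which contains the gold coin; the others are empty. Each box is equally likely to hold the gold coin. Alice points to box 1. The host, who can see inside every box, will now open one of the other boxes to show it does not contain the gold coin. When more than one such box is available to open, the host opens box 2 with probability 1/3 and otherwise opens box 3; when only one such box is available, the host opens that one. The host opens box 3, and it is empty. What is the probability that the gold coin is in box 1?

2/5

Condition on the true location of the gold coin.
If it is in box 1 (prior 1/3): box 2 is available but not opened, probability 2/3; weight (1/3)·(2/3) = 2/9.
If it is in box 2 (prior 1/3): only box 3 is available, probability 1; weight (1/3)·1 = 1/3.
If it is in box 3 (prior 1/3): the host opened box 3, so this case is ruled out; weight (1/3)·0 = 0.
The weights sum to 5/9.
So P(the gold coin in box 1 | the host opened box 3) = (2/9) / (5/9) = 2/5.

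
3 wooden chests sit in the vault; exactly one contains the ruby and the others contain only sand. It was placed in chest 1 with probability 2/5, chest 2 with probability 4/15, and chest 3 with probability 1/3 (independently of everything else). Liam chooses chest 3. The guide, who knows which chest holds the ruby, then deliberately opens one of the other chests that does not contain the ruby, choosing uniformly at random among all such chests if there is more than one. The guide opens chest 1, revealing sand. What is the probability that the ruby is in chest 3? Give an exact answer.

5/13

Consider each possible location of the ruby in turn.
If it is in chest 1 (prior 2/5): the guide opened chest 1, so this case is ruled out; weight (2/5)·0 = 0.
If it is in chest 2 (prior 4/15): the guide has no choice, probability 1; weight (4/15)·1 = 4/15.
If it is in chest 3 (prior 1/3): the guide has 2 equally likely choices, so probability 1/2; weight (1/3)·(1/2) = 1/6.
The weights sum to 13/30.
So P(the ruby in chest 3 | the guide opened chest 1) = (1/6) / (13/30) = 5/13.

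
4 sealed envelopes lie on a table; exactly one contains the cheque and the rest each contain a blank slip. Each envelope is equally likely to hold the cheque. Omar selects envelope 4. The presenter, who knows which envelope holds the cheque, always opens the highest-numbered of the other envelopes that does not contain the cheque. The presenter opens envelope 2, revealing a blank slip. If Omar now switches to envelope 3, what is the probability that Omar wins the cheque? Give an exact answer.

1

Condition on the true location of the cheque.
If it is in either of envelopes 1 and 4 (prior 1/4 each): the presenter would have opened envelope 3 instead, probability 0; weight (1/4)·0 = 0 each.
If it is in envelope 2 (prior 1/4): the presenter opened envelope 2, so this case is ruled out; weight (1/4)·0 = 0.
If it is in envelope 3 (prior 1/4): envelope 2 is the highest-numbered option available, probability 1; weight (1/4)·1 = 1/4.
The weights sum to 1/4.
So P(the cheque in envelope 3 | the presenter opened envelope 2) = (1/4) / (1/4) = 1.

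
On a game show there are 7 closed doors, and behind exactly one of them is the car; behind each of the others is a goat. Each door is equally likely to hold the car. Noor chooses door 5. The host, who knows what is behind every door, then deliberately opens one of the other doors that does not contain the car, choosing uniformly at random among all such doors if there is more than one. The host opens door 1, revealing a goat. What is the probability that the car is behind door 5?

Apply Bayes' rule, conditioning on where the car actually is.
If it is behind door 1 (prior 1/7): the host opened door 1, so this case is ruled out; weight (1/7)·0 = 0.
If it is behind any of doors 2, 3, 4, 6, and 7 (prior 1/7 each): the host has 5 equally likely choices, so probability 1/5; weight (1/7)·(1/5) = 1/35 each.
If it is behind door 5 (prior 1/7): the host has 6 equally likely choices, so probability 1/6; weight (1/7)·(1/6) = 1/42.
The weights sum to 1/6.
So P(the car behind door 5 | the host opened door 1) = (1/42) / (1/6) = 1/7.

1/7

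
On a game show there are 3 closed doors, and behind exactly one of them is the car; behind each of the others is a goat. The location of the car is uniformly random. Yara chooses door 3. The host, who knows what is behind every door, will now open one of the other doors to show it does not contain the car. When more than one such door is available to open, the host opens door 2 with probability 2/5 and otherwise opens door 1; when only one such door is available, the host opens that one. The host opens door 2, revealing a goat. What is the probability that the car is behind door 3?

Apply Bayes' rule, conditioning on where the car actually is.
If it is behind door 1 (prior 1/3): only door 2 is available, probability 1; weight (1/3)·1 = 1/3.
If it is behind door 2 (prior 1/3): the host opened door 2, so this case is ruled out; weight (1/3)·0 = 0.
If it is behind door 3 (prior 1/3): door 2 is available, opened with probability 2/5; weight (1/3)·(2/5) = 2/15.
The weights sum to 7/15.
So P(the car behind door 3 | the host opened door 2) = (2/15) / (7/15) = 2/7.

2/7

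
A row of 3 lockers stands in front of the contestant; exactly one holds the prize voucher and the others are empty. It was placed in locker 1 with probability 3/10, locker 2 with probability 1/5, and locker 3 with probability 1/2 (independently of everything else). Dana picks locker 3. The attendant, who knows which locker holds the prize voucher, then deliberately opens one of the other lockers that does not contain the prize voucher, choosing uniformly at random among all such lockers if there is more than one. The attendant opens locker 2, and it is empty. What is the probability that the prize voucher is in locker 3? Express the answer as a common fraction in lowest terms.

Consider each possible location of the prize voucher in turn.
If it is in locker 1 (prior 3/10): the attendant has no choice, probability 1; weight (3/10)·1 = 3/10.
If it is in locker 2 (prior 1/5): the attendant opened locker 2, so this case is ruled out; weight (1/5)·0 = 0.
If it is in locker 3 (prior 1/2): the attendant has 2 equally likely choices, so probability 1/2; weight (1/2)·(1/2) = 1/4.
The weights sum to 11/20.
So P(the prize voucher in locker 3 | the attendant opened locker 2) = (1/4) / (11/20) = 5/11.

5/11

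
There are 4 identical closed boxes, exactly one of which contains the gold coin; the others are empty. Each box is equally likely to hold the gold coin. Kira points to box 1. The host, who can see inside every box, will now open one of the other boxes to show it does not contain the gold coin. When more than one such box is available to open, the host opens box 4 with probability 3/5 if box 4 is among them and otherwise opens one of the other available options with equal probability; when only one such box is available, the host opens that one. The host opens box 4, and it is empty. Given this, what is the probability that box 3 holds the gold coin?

1/3

Condition on the true location of the gold coin.
If it is in any of boxes 1, 2, and 3 (prior 1/4 each): box 4 is available, opened with probability 3/5; weight (1/4)·(3/5) = 3/20 each.
If it is in box 4 (prior 1/4): the host opened box 4, so this case is ruled out; weight (1/4)·0 = 0.
The weights sum to 9/20.
So P(the gold coin in box 3 | the host opened box 4) = (3/20) / (9/20) = 1/3.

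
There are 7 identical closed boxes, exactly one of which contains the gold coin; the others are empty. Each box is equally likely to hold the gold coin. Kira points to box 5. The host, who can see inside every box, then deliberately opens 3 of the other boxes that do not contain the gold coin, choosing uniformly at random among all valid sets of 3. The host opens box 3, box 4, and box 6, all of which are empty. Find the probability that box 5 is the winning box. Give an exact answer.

Apply Bayes' rule, conditioning on where the gold coin actually is.
If it is in any of boxes 1, 2, and 7 (prior 1/7 each): the host has 10 equally likely choices, so probability 1/10; weight (1/7)·(1/10) = 1/70 each.
If it is in any of boxes 3, 4, and 6 (prior 1/7 each): that box was opened and seen not to hold the prize — ruled out; weight (1/7)·0 = 0 each.
If it is in box 5 (prior 1/7): the host has 20 equally likely choices, so probability 1/20; weight (1/7)·(1/20) = 1/140.
The weights sum to 1/20.
So P(the gold coin in box 5 | the host opened box 3, box 4, and box 6) = (1/140) / (1/20) = 1/7.

1/7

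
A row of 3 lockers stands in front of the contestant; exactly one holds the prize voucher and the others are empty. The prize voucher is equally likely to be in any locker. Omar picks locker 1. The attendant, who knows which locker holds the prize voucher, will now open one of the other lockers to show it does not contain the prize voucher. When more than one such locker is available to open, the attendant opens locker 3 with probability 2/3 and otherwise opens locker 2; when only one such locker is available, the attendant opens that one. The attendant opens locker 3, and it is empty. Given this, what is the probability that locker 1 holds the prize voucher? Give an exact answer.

2/5

Consider each possible location of the prize voucher in turn.
If it is in locker 1 (prior 1/3): locker 3 is available, opened with probability 2/3; weight (1/3)·(2/3) = 2/9.
If it is in locker 2 (prior 1/3): only locker 3 is available, probability 1; weight (1/3)·1 = 1/3.
If it is in locker 3 (prior 1/3): the attendant opened locker 3, so this case is ruled out; weight (1/3)·0 = 0.
The weights sum to 5/9.
So P(the prize voucher in locker 1 | the attendant opened locker 3) = (2/9) / (5/9) = 2/5.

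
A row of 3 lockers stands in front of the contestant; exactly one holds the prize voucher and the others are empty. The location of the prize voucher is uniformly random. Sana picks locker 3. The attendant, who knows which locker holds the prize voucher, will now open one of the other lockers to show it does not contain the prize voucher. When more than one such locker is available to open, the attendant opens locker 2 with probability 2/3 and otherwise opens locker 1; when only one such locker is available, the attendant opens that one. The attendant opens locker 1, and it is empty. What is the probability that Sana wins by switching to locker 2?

Consider each possible location of the prize voucher in turn.
If it is in locker 1 (prior 1/3): the attendant opened locker 1, so this case is ruled out; weight (1/3)·0 = 0.
If it is in locker 2 (prior 1/3): only locker 1 is available, probability 1; weight (1/3)·1 = 1/3.
If it is in locker 3 (prior 1/3): locker 2 is available but not opened, probability 1/3; weight (1/3)·(1/3) = 1/9.
The weights sum to 4/9.
So P(the prize voucher in locker 2 | the attendant opened locker 1) = (1/3) / (4/9) = 3/4.

3/4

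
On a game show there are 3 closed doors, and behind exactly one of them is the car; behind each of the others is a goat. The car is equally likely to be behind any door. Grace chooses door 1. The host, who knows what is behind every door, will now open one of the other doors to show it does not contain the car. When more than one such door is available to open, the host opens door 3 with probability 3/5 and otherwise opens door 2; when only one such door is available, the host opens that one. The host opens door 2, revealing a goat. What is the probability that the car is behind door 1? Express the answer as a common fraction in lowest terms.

2/7

Condition on the true location of the car.
If it is behind door 1 (prior 1/3): door 3 is available but not opened, probability 2/5; weight (1/3)·(2/5) = 2/15.
If it is behind door 2 (prior 1/3): the host opened door 2, so this case is ruled out; weight (1/3)·0 = 0.
If it is behind door 3 (prior 1/3): only door 2 is available, probability 1; weight (1/3)·1 = 1/3.
The weights sum to 7/15.
So P(the car behind door 1 | the host opened door 2) = (2/15) / (7/15) = 2/7.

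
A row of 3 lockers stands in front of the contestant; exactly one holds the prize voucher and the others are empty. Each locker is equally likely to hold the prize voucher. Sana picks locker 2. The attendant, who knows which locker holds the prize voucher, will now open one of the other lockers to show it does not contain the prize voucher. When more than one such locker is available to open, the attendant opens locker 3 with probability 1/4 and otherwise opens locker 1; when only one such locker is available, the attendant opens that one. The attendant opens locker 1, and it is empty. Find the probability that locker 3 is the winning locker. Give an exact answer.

4/7

Condition on the true location of the prize voucher.
If it is in locker 1 (prior 1/3): the attendant opened locker 1, so this case is ruled out; weight (1/3)·0 = 0.
If it is in locker 2 (prior 1/3): locker 3 is available but not opened, probability 3/4; weight (1/3)·(3/4) = 1/4.
If it is in locker 3 (prior 1/3): only locker 1 is available, probability 1; weight (1/3)·1 = 1/3.
The weights sum to 7/12.
So P(the prize voucher in locker 3 | the attendant opened locker 1) = (1/3) / (7/12) = 4/7.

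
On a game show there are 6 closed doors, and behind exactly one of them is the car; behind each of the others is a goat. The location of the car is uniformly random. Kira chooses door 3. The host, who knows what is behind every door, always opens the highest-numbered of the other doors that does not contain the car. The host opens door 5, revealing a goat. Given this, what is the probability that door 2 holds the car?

0

Condition on the true location of the car.
If it is behind any of doors 1, 2, 3, and 4 (prior 1/6 each): the host would have opened door 6 instead, probability 0; weight (1/6)·0 = 0 each.
If it is behind door 5 (prior 1/6): the host opened door 5, so this case is ruled out; weight (1/6)·0 = 0.
If it is behind door 6 (prior 1/6): door 5 is the highest-numbered option available, probability 1; weight (1/6)·1 = 1/6.
The weights sum to 1/6.
So P(the car behind door 2 | the host opened door 5) = 0 / (1/6) = 0.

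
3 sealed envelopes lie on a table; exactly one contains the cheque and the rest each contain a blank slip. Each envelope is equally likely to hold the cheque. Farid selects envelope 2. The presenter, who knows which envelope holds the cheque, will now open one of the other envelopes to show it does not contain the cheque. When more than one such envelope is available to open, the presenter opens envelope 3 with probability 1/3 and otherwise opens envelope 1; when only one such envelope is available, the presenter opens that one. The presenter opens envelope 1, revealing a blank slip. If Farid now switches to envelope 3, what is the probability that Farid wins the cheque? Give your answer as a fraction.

Consider each possible location of the cheque in turn.
If it is in envelope 1 (prior 1/3): the presenter opened envelope 1, so this case is ruled out; weight (1/3)·0 = 0.
If it is in envelope 2 (prior 1/3): envelope 3 is available but not opened, probability 2/3; weight (1/3)·(2/3) = 2/9.
If it is in envelope 3 (prior 1/3): only envelope 1 is available, probability 1; weight (1/3)·1 = 1/3.
The weights sum to 5/9.
So P(the cheque in envelope 3 | the presenter opened envelope 1) = (1/3) / (5/9) = 3/5.

3/5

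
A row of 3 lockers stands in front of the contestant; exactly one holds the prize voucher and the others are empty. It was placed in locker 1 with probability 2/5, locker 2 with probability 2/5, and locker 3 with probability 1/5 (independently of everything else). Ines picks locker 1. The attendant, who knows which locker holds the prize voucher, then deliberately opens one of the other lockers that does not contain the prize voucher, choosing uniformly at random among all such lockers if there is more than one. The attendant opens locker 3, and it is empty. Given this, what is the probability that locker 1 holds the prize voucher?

Consider each possible location of the prize voucher in turn.
If it is in locker 1 (prior 2/5): the attendant has 2 equally likely choices, so probability 1/2; weight (2/5)·(1/2) = 1/5.
If it is in locker 2 (prior 2/5): the attendant has no choice, probability 1; weight (2/5)·1 = 2/5.
If it is in locker 3 (prior 1/5): the attendant opened locker 3, so this case is ruled out; weight (1/5)·0 = 0.
The weights sum to 3/5.
So P(the prize voucher in locker 1 | the attendant opened locker 3) = (1/5) / (3/5) = 1/3.

1/3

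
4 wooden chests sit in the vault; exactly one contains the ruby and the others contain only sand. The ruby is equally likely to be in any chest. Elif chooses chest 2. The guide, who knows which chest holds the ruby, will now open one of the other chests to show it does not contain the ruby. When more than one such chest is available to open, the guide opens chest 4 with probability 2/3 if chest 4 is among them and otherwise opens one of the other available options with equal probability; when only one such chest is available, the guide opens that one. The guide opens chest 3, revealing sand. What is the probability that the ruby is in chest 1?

Consider each possible location of the ruby in turn.
If it is in chest 1 (prior 1/4): chest 4 is available but not opened, probability 1/3; weight (1/4)·(1/3) = 1/12.
If it is in chest 2 (prior 1/4): chest 4 is available but not opened; chest 3 gets probability (1 − 2/3)/2 = 1/6; weight (1/4)·(1/6) = 1/24.
If it is in chest 3 (prior 1/4): the guide opened chest 3, so this case is ruled out; weight (1/4)·0 = 0.
If it is in chest 4 (prior 1/4): chest 4 holds the prize so is unavailable; the guide chooses uniformly among the 2 others, probability 1/2; weight (1/4)·(1/2) = 1/8.
The weights sum to 1/4.
So P(the ruby in chest 1 | the guide opened chest 3) = (1/12) / (1/4) = 1/3.

1/3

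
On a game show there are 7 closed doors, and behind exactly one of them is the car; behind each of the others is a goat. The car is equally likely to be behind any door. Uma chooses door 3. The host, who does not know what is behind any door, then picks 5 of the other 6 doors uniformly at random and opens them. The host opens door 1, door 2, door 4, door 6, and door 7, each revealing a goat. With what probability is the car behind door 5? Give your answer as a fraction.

Consider each possible location of the car in turn.
If it is behind any of doors 1, 2, 4, 6, and 7 (prior 1/7 each): that door was opened and seen not to hold the prize — ruled out; weight (1/7)·0 = 0 each.
If it is behind either of doors 3 and 5 (prior 1/7 each): the host picks exactly this set with probability 1/6 regardless, and none is the prize; weight (1/7)·(1/6) = 1/42 each.
The weights sum to 1/21.
So P(the car behind door 5 | the host opened door 1, door 2, door 4, door 6, and door 7) = (1/42) / (1/21) = 1/2.

1/2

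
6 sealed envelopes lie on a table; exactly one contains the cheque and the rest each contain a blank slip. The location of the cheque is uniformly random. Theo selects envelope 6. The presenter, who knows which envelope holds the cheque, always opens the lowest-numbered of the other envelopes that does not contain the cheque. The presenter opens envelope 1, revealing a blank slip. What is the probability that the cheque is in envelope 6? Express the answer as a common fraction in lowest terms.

1/5

Consider each possible location of the cheque in turn.
If it is in envelope 1 (prior 1/6): the presenter opened envelope 1, so this case is ruled out; weight (1/6)·0 = 0.
If it is in any of envelopes 2, 3, 4, 5, and 6 (prior 1/6 each): envelope 1 is the lowest-numbered option available, probability 1; weight (1/6)·1 = 1/6 each.
The weights sum to 5/6.
So P(the cheque in envelope 6 | the presenter opened envelope 1) = (1/6) / (5/6) = 1/5.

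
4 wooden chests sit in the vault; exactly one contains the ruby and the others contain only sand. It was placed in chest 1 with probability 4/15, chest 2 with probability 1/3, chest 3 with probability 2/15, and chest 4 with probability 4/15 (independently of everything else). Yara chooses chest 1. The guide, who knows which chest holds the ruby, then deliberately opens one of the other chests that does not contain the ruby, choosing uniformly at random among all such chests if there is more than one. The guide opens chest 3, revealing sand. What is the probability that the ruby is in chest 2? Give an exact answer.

3/7

Apply Bayes' rule, conditioning on where the ruby actually is.
If it is in chest 1 (prior 4/15): the guide has 3 equally likely choices, so probability 1/3; weight (4/15)·(1/3) = 4/45.
If it is in chest 2 (prior 1/3): the guide has 2 equally likely choices, so probability 1/2; weight (1/3)·(1/2) = 1/6.
If it is in chest 3 (prior 2/15): the guide opened chest 3, so this case is ruled out; weight (2/15)·0 = 0.
If it is in chest 4 (prior 4/15): the guide has 2 equally likely choices, so probability 1/2; weight (4/15)·(1/2) = 2/15.
The weights sum to 7/18.
So P(the ruby in chest 2 | the guide opened chest 3) = (1/6) / (7/18) = 3/7.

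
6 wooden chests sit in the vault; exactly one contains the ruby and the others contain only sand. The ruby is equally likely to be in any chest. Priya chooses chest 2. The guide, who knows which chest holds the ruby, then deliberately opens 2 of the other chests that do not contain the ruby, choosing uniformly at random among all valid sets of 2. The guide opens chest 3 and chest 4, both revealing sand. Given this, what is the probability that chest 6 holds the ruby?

Apply Bayes' rule, conditioning on where the ruby actually is.
If it is in any of chests 1, 5, and 6 (prior 1/6 each): the guide has 6 equally likely choices, so probability 1/6; weight (1/6)·(1/6) = 1/36 each.
If it is in chest 2 (prior 1/6): the guide has 10 equally likely choices, so probability 1/10; weight (1/6)·(1/10) = 1/60.
If it is in either of chests 3 and 4 (prior 1/6 each): that chest was opened and seen not to hold the prize — ruled out; weight (1/6)·0 = 0 each.
The weights sum to 1/10.
So P(the ruby in chest 6 | the guide opened chest 3 and chest 4) = (1/36) / (1/10) = 5/18.

5/18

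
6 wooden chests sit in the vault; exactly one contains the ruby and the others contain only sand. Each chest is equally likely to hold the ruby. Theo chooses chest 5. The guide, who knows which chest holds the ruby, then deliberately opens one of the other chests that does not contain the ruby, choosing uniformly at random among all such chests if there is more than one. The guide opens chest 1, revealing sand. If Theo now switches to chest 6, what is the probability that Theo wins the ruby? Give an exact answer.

Consider each possible location of the ruby in turn.
If it is in chest 1 (prior 1/6): the guide opened chest 1, so this case is ruled out; weight (1/6)·0 = 0.
If it is in any of chests 2, 3, 4, and 6 (prior 1/6 each): the guide has 4 equally likely choices, so probability 1/4; weight (1/6)·(1/4) = 1/24 each.
If it is in chest 5 (prior 1/6): the guide has 5 equally likely choices, so probability 1/5; weight (1/6)·(1/5) = 1/30.
The weights sum to 1/5.
So P(the ruby in chest 6 | the guide opened chest 1) = (1/24) / (1/5) = 5/24.

5/24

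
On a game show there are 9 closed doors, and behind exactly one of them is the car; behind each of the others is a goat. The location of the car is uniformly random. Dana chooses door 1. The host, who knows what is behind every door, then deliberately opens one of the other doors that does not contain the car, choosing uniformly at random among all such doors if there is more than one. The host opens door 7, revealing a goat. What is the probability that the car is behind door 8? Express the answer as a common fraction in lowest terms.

Apply Bayes' rule, conditioning on where the car actually is.
If it is behind door 1 (prior 1/9): the host has 8 equally likely choices, so probability 1/8; weight (1/9)·(1/8) = 1/72.
If it is behind any of doors 2, 3, 4, 5, 6, 8, and 9 (prior 1/9 each): the host has 7 equally likely choices, so probability 1/7; weight (1/9)·(1/7) = 1/63 each.
If it is behind door 7 (prior 1/9): the host opened door 7, so this case is ruled out; weight (1/9)·0 = 0.
The weights sum to 1/8.
So P(the car behind door 8 | the host opened door 7) = (1/63) / (1/8) = 8/63.

8/63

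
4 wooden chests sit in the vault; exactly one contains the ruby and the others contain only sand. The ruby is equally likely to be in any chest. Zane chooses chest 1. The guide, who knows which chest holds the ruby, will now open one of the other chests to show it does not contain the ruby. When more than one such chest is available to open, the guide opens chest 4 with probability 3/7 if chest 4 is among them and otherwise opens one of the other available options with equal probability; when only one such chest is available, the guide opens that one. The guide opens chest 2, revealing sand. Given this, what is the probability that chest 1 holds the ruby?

4/19

Condition on the true location of the ruby.
If it is in chest 1 (prior 1/4): chest 4 is available but not opened; chest 2 gets probability (1 − 3/7)/2 = 2/7; weight (1/4)·(2/7) = 1/14.
If it is in chest 2 (prior 1/4): the guide opened chest 2, so this case is ruled out; weight (1/4)·0 = 0.
If it is in chest 3 (prior 1/4): chest 4 is available but not opened, probability 4/7; weight (1/4)·(4/7) = 1/7.
If it is in chest 4 (prior 1/4): chest 4 holds the prize so is unavailable; the guide chooses uniformly among the 2 others, probability 1/2; weight (1/4)·(1/2) = 1/8.
The weights sum to 19/56.
So P(the ruby in chest 1 | the guide opened chest 2) = (1/14) / (19/56) = 4/19.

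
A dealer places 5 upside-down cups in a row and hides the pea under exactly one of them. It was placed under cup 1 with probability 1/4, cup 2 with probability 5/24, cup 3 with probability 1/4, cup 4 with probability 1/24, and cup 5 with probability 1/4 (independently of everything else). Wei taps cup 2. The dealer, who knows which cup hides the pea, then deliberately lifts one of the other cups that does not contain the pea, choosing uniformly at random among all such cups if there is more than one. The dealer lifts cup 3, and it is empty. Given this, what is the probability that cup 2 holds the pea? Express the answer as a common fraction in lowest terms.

Condition on the true location of the pea.
If it is under either of cups 1 and 5 (prior 1/4 each): the dealer has 3 equally likely choices, so probability 1/3; weight (1/4)·(1/3) = 1/12 each.
If it is under cup 2 (prior 5/24): the dealer has 4 equally likely choices, so probability 1/4; weight (5/24)·(1/4) = 5/96.
If it is under cup 3 (prior 1/4): the dealer opened cup 3, so this case is ruled out; weight (1/4)·0 = 0.
If it is under cup 4 (prior 1/24): the dealer has 3 equally likely choices, so probability 1/3; weight (1/24)·(1/3) = 1/72.
The weights sum to 67/288.
So P(the pea under cup 2 | the dealer opened cup 3) = (5/96) / (67/288) = 15/67.

15/67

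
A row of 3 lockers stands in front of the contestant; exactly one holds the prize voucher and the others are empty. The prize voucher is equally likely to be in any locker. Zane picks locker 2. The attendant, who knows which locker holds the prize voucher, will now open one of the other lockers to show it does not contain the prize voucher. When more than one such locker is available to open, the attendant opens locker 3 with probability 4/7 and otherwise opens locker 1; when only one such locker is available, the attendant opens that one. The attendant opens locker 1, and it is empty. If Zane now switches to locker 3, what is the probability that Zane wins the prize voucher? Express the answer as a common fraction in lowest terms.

Condition on the true location of the prize voucher.
If it is in locker 1 (prior 1/3): the attendant opened locker 1, so this case is ruled out; weight (1/3)·0 = 0.
If it is in locker 2 (prior 1/3): locker 3 is available but not opened, probability 3/7; weight (1/3)·(3/7) = 1/7.
If it is in locker 3 (prior 1/3): only locker 1 is available, probability 1; weight (1/3)·1 = 1/3.
The weights sum to 10/21.
So P(the prize voucher in locker 3 | the attendant opened locker 1) = (1/3) / (10/21) = 7/10.

7/10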